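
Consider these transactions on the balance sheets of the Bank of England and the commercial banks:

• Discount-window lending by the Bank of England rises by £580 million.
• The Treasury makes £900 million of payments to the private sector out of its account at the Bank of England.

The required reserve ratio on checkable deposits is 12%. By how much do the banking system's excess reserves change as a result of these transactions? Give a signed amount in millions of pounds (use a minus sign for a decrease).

+£1372 million

Discount-window loan £580 million: reserves +£580M, deposits 0.
Government spending £900 million: reserves +£900M, deposits +£900M.
Totals: Δreserves = +£1480M, Δdeposits = +£900M.
Δrequired reserves = 12% × +£900M = +£108M.
Δexcess reserves = Δreserves − Δrequired = +£1480M − (+£108M) = +£1372 million.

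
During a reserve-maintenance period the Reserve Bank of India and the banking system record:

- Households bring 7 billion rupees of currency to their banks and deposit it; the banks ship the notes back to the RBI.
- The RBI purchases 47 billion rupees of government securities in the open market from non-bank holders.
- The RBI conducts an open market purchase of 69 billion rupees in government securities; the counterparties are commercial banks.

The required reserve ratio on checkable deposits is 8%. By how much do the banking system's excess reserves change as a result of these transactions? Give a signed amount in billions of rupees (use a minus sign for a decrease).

Currency deposit 7 billion rupees: reserves +7B, deposits +7B.
Asset purchase (from non-banks) 47 billion rupees: reserves +47B, deposits +47B.
OMO purchase (from banks) 69 billion rupees: reserves +69B, deposits 0.
Totals: Δreserves = +123B, Δdeposits = +54B.
Δrequired reserves = 8% × +54B = +4.32B.
Δexcess reserves = Δreserves − Δrequired = +123B − (+4.32B) = +118.68 billion.

+118.68 billion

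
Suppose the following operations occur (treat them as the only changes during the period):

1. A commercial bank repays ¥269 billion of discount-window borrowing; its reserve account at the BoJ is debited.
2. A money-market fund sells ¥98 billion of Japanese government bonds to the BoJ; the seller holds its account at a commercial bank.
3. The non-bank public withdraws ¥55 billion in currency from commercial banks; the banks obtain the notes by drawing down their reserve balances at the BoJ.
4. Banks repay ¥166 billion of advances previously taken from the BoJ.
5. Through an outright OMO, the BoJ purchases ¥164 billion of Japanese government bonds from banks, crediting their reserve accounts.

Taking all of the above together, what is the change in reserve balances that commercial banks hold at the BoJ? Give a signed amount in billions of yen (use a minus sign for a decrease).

-¥228 billion

Discount-window repayment ¥269 billion: repayment is debited from reserves → −¥269B.
Asset purchase (from non-banks) ¥98 billion: the BoJ pays by crediting reserve accounts → +¥98B.
Currency withdrawal ¥55 billion: banks swap reserves for currency → −¥55B.
Discount-window repayment ¥166 billion: repayment is debited from reserves → −¥166B.
OMO purchase (from banks) ¥164 billion: the BoJ pays by crediting reserve accounts → +¥164B.
Net: −269 + 98 − 55 − 166 + 164 = -¥228 billion.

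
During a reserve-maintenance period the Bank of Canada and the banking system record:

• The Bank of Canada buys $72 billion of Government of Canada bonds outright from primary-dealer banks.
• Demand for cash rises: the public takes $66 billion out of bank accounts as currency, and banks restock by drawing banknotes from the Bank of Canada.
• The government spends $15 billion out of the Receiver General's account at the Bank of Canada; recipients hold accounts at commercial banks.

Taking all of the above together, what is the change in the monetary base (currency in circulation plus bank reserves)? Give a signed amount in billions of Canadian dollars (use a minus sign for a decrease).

+$87 billion

OMO purchase (from banks) $72 billion: Bank of Canada balance sheet expands → +$72B.
Currency withdrawal $66 billion: just a shift between currency and reserves — both are base money → 0.
Government spending $15 billion: a non-base liability converts back to reserves → +$15B.
Net: 72 + 0 + 15 = +$87 billion.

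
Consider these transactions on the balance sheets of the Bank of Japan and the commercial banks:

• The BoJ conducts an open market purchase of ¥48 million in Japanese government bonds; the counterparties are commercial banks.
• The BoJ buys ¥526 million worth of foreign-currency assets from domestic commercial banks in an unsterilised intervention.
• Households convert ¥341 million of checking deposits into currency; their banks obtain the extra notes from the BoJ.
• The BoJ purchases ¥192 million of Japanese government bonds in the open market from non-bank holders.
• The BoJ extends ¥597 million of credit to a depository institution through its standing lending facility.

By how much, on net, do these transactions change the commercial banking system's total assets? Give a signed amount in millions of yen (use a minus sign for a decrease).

+¥448 million

OMO purchase (from banks) ¥48 million: just an asset swap on bank balance sheets → 0.
FX purchase ¥526 million: just an asset swap on bank balance sheets → 0.
Currency withdrawal ¥341 million: bank balance sheets shrink → −¥341M.
Asset purchase (from non-banks) ¥192 million: bank balance sheets expand → +¥192M.
Discount-window loan ¥597 million: bank balance sheets expand → +¥597M.
Net: 0 + 0 − 341 + 192 + 597 = +¥448 million.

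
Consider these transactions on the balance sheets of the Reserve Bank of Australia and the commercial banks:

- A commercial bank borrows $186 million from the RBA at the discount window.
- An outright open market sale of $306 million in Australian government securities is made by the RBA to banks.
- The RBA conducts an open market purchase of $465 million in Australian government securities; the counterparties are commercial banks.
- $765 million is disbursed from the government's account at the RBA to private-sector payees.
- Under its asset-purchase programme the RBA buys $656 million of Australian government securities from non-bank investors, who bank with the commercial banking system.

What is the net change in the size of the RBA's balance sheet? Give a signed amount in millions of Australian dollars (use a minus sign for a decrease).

+$1001 million

RBA balance sheet:
  Assets:      Securities +$815M, Loans to banks +$186M
  Liabilities: Bank reserves +$1766M, Government deposits −$765M
Commercial banking system:
  Assets:      Reserves at CB +$1766M, Securities −$159M
  Liabilities: Checkable deposits +$1421M, Borrowings from CB +$186M
Change in total RBA assets = +$1001 million.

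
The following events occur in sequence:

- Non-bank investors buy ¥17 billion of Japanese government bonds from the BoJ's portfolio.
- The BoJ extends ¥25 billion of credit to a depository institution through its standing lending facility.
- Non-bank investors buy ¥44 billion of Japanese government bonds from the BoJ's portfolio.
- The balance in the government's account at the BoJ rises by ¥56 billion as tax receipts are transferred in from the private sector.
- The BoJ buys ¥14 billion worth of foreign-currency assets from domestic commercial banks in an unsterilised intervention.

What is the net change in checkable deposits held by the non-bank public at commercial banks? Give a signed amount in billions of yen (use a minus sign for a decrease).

-¥117 billion

BoJ balance sheet:
  Assets:      Securities −¥61B, Loans to banks +¥25B, Foreign assets +¥14B
  Liabilities: Bank reserves −¥78B, Government deposits +¥56B
Commercial banking system:
  Assets:      Reserves at CB −¥78B, Foreign assets −¥14B
  Liabilities: Checkable deposits −¥117B, Borrowings from CB +¥25B
So the change in checkable deposits held by the non-bank public at commercial banks is -¥117 billion.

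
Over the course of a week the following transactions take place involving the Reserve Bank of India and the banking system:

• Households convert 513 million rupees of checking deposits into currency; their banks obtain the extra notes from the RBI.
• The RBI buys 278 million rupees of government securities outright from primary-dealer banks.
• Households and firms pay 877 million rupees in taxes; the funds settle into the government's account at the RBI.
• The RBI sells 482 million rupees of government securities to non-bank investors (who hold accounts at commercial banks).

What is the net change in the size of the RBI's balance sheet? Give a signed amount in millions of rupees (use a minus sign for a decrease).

Currency withdrawal 513 million rupees: only the composition of liabilities changes → 0.
OMO purchase (from banks) 278 million rupees: an RBI asset is acquired → +278M.
Government account inflow 877 million rupees: only the composition of liabilities changes → 0.
Asset sale (to non-banks) 482 million rupees: an RBI asset is shed → −482M.
Net: 0 + 278 + 0 − 482 = -204 million.

-204 million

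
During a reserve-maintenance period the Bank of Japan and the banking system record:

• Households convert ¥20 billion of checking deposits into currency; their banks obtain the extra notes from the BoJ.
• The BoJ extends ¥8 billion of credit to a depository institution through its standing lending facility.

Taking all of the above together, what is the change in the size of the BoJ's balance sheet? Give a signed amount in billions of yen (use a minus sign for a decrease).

Currency withdrawal ¥20 billion: only the composition of liabilities changes → 0.
Discount-window loan ¥8 billion: a BoJ asset is acquired → +¥8B.
Net: 0 + 8 = +¥8 billion.

+¥8 billion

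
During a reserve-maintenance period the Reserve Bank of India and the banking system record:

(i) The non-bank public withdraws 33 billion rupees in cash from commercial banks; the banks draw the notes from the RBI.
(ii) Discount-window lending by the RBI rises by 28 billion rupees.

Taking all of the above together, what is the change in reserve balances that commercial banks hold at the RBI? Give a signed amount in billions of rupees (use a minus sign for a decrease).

-5 billion

RBI balance sheet:
  Assets:      Loans to banks +28B
  Liabilities: Bank reserves −5B, Currency in circulation +33B
So the change in reserve balances that commercial banks hold at the RBI is -5 billion.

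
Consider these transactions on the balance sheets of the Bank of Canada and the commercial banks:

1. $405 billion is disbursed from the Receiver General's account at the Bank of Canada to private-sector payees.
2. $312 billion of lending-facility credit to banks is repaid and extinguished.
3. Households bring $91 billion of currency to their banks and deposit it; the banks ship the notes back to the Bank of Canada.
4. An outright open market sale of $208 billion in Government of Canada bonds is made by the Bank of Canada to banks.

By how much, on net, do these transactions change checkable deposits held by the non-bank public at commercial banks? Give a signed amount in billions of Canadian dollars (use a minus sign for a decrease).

+$496 billion

Government spending $405 billion: non-bank counterparties' bank balances rise → +$405B.
Discount-window repayment $312 billion: the counterparty is a bank, so public deposits are unchanged → 0.
Currency deposit $91 billion: non-bank counterparties' bank balances rise → +$91B.
OMO sale (to banks) $208 billion: the counterparty is a bank, so public deposits are unchanged → 0.
Net: 405 + 0 + 91 + 0 = +$496 billion.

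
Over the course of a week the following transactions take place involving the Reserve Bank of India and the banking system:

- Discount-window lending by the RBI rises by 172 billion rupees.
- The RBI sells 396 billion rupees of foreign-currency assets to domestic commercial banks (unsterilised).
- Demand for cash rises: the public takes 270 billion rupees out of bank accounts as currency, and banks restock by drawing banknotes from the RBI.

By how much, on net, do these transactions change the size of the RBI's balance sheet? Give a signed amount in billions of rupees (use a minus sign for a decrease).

Discount-window loan 172 billion rupees: an RBI asset is acquired → +172B.
FX sale 396 billion rupees: an RBI asset is shed → −396B.
Currency withdrawal 270 billion rupees: only the composition of liabilities changes → 0.
Net: 172 − 396 + 0 = -224 billion.

-224 billion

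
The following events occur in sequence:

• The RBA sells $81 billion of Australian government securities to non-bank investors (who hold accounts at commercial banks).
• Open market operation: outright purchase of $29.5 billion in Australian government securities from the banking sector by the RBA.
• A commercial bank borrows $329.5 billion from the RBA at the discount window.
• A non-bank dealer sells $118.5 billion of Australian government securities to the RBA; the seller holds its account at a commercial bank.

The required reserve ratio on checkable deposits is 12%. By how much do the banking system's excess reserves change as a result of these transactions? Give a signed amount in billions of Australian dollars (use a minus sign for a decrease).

Asset sale (to non-banks) $81 billion: reserves −$81B, deposits −$81B.
OMO purchase (from banks) $29.5 billion: reserves +$29.5B, deposits 0.
Discount-window loan $329.5 billion: reserves +$329.5B, deposits 0.
Asset purchase (from non-banks) $118.5 billion: reserves +$118.5B, deposits +$118.5B.
Totals: Δreserves = +$396.5B, Δdeposits = +$37.5B.
Δrequired reserves = 12% × +$37.5B = +$4.5B.
Δexcess reserves = Δreserves − Δrequired = +$396.5B − (+$4.5B) = +$392 billion.

+$392 billion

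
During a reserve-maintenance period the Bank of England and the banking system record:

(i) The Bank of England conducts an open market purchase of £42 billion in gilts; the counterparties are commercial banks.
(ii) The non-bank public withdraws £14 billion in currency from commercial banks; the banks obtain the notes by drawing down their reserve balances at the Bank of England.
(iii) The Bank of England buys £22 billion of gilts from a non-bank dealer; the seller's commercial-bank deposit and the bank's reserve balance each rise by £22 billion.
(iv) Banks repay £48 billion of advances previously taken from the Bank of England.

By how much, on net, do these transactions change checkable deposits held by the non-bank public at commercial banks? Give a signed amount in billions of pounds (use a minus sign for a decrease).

+£8 billion

Bank of England balance sheet:
  Assets:      Securities +£64B, Loans to banks −£48B
  Liabilities: Bank reserves +£2B, Currency in circulation +£14B
Commercial banking system:
  Assets:      Reserves at CB +£2B, Securities −£42B
  Liabilities: Checkable deposits +£8B, Borrowings from CB −£48B
So the change in checkable deposits held by the non-bank public at commercial banks is +£8 billion.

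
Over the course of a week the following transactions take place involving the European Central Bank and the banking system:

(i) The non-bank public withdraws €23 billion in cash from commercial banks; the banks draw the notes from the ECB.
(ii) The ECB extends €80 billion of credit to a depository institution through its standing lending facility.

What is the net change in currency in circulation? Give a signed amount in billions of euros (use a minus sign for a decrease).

+€23 billion

ECB balance sheet:
  Assets:      Loans to banks +€80B
  Liabilities: Bank reserves +€57B, Currency in circulation +€23B
Commercial banking system:
  Assets:      Reserves at CB +€57B
  Liabilities: Checkable deposits −€23B, Borrowings from CB +€80B
So the change in currency in circulation is +€23 billion.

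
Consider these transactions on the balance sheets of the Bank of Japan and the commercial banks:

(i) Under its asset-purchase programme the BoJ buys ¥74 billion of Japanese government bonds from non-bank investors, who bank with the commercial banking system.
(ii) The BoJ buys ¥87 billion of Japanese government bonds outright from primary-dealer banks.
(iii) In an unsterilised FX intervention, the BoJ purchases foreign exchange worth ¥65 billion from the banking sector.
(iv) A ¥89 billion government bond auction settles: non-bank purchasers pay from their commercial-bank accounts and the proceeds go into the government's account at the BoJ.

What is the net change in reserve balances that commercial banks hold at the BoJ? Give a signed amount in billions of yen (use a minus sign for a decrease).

+¥137 billion

BoJ balance sheet:
  Assets:      Securities +¥161B, Foreign assets +¥65B
  Liabilities: Bank reserves +¥137B, Government deposits +¥89B
So the change in reserve balances that commercial banks hold at the BoJ is +¥137 billion.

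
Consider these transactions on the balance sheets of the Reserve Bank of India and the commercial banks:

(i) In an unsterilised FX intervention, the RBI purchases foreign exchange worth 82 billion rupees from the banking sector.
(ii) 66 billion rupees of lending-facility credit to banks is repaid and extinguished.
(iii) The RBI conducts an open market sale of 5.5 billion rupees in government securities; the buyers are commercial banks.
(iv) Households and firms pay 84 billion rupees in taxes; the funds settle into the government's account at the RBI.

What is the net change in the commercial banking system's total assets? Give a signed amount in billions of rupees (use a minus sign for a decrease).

-150 billion

FX purchase 82 billion rupees: just an asset swap on bank balance sheets → 0.
Discount-window repayment 66 billion rupees: bank balance sheets shrink → −66B.
OMO sale (to banks) 5.5 billion rupees: just an asset swap on bank balance sheets → 0.
Government account inflow 84 billion rupees: bank balance sheets shrink → −84B.
Net: 0 − 66 + 0 − 84 = -150 billion.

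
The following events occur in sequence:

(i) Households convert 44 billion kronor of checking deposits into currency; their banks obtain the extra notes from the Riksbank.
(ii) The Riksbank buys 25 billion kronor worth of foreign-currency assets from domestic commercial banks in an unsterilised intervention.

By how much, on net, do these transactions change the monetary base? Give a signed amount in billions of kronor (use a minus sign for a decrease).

+25 billion

Currency withdrawal 44 billion kronor: just a shift between currency and reserves — both are base money → 0.
FX purchase 25 billion kronor: Riksbank balance sheet expands → +25B.
Net: 0 + 25 = +25 billion.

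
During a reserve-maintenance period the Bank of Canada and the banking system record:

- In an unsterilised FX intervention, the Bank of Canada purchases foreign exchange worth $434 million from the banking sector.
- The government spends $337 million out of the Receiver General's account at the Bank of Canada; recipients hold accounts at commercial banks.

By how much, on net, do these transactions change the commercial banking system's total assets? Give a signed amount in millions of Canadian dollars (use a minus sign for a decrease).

+$337 million

FX purchase $434 million: just an asset swap on bank balance sheets → 0.
Government spending $337 million: bank balance sheets expand → +$337M.
Net: 0 + 337 = +$337 million.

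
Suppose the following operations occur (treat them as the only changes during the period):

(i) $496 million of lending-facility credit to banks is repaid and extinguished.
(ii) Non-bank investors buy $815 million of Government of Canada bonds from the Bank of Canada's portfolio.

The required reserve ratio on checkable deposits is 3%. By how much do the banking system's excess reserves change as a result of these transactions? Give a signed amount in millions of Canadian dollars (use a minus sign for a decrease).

-$1286.55 million

Discount-window repayment $496 million: reserves −$496M, deposits 0.
Asset sale (to non-banks) $815 million: reserves −$815M, deposits −$815M.
Totals: Δreserves = −$1311M, Δdeposits = −$815M.
Δrequired reserves = 3% × −$815M = −$24.45M.
Δexcess reserves = Δreserves − Δrequired = −$1311M − (−$24.45M) = -$1286.55 million.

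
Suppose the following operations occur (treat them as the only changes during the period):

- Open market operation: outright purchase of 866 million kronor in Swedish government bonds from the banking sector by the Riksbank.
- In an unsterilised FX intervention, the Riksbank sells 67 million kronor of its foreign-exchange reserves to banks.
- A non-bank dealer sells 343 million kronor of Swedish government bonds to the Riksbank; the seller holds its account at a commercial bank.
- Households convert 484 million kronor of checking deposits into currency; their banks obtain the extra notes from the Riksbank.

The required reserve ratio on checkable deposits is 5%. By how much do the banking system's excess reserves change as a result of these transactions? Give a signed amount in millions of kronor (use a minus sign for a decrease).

+665.05 million

OMO purchase (from banks) 866 million kronor: reserves +866M, deposits 0.
FX sale 67 million kronor: reserves −67M, deposits 0.
Asset purchase (from non-banks) 343 million kronor: reserves +343M, deposits +343M.
Currency withdrawal 484 million kronor: reserves −484M, deposits −484M.
Totals: Δreserves = +658M, Δdeposits = −141M.
Δrequired reserves = 5% × −141M = −7.05M.
Δexcess reserves = Δreserves − Δrequired = +658M − (−7.05M) = +665.05 million.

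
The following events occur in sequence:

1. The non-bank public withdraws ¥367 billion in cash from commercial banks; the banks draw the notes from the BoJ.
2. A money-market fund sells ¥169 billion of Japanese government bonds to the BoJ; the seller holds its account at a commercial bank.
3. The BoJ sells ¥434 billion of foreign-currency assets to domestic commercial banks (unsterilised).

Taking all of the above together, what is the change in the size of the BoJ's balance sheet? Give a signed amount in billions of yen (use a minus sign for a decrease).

-¥265 billion

BoJ balance sheet:
  Assets:      Securities +¥169B, Foreign assets −¥434B
  Liabilities: Bank reserves −¥632B, Currency in circulation +¥367B
Change in total BoJ assets = -¥265 billion.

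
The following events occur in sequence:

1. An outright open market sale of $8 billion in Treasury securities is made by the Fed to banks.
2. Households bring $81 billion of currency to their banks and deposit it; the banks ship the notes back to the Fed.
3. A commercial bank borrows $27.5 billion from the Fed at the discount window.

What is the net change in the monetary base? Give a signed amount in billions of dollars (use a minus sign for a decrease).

Fed balance sheet:
  Assets:      Securities −$8B, Loans to banks +$27.5B
  Liabilities: Bank reserves +$100.5B, Currency in circulation −$81B
Monetary base = currency + reserves: −$81B + (+$100.5B) = +$19.5 billion.

+$19.5 billion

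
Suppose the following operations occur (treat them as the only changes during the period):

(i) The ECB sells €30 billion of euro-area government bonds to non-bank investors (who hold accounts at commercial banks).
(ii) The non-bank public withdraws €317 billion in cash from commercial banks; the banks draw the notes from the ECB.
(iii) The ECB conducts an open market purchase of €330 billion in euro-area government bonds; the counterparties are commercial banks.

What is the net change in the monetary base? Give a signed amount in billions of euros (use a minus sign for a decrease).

Asset sale (to non-banks) €30 billion: ECB balance sheet contracts → −€30B.
Currency withdrawal €317 billion: just a shift between currency and reserves — both are base money → 0.
OMO purchase (from banks) €330 billion: ECB balance sheet expands → +€330B.
Net: −30 + 0 + 330 = +€300 billion.

+€300 billion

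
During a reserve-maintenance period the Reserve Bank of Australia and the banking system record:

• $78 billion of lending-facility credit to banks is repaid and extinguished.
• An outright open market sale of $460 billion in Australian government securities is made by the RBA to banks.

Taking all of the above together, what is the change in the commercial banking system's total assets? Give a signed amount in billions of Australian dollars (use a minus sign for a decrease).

Discount-window repayment $78 billion: bank balance sheets shrink → −$78B.
OMO sale (to banks) $460 billion: just an asset swap on bank balance sheets → 0.
Net: −78 + 0 = -$78 billion.

-$78 billion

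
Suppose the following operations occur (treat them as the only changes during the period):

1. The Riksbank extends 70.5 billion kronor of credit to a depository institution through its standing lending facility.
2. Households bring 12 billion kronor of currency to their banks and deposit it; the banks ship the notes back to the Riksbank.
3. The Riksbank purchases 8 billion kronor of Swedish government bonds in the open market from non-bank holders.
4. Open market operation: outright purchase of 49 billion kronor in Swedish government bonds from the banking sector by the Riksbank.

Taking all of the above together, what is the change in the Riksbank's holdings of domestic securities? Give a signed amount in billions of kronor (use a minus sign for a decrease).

Riksbank balance sheet:
  Assets:      Securities +57B, Loans to banks +70.5B
  Liabilities: Bank reserves +139.5B, Currency in circulation −12B
So the change in the Riksbank's holdings of domestic securities is +57 billion.

+57 billion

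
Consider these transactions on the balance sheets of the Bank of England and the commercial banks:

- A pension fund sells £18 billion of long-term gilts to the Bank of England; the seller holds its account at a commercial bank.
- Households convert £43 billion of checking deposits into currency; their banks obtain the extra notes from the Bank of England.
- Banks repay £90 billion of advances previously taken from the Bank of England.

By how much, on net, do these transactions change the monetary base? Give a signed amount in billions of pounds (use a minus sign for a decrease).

-£72 billion

Asset purchase (from non-banks) £18 billion: Bank of England balance sheet expands → +£18B.
Currency withdrawal £43 billion: just a shift between currency and reserves — both are base money → 0.
Discount-window repayment £90 billion: Bank of England balance sheet contracts → −£90B.
Net: 18 + 0 − 90 = -£72 billion.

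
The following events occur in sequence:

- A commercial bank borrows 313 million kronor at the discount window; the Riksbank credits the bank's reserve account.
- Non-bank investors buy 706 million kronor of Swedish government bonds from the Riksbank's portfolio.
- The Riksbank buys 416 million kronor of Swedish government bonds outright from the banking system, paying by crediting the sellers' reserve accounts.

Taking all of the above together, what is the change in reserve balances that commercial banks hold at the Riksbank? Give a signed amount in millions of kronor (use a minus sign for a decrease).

Discount-window loan 313 million kronor: the loan is credited to the bank's reserve account → +313M.
Asset sale (to non-banks) 706 million kronor: the non-bank buyers' banks settle from reserves → −706M.
OMO purchase (from banks) 416 million kronor: the Riksbank pays by crediting reserve accounts → +416M.
Net: 313 − 706 + 416 = +23 million.

+23 million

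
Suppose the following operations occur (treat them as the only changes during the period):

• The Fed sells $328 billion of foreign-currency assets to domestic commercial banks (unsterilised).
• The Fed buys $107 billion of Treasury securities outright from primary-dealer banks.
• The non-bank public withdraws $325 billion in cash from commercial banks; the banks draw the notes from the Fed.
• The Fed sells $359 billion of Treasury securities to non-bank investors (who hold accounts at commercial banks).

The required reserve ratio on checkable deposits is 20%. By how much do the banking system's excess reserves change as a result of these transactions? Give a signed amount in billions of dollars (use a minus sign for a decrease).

-$768.2 billion

FX sale $328 billion: reserves −$328B, deposits 0.
OMO purchase (from banks) $107 billion: reserves +$107B, deposits 0.
Currency withdrawal $325 billion: reserves −$325B, deposits −$325B.
Asset sale (to non-banks) $359 billion: reserves −$359B, deposits −$359B.
Totals: Δreserves = −$905B, Δdeposits = −$684B.
Δrequired reserves = 20% × −$684B = −$136.8B.
Δexcess reserves = Δreserves − Δrequired = −$905B − (−$136.8B) = -$768.2 billion.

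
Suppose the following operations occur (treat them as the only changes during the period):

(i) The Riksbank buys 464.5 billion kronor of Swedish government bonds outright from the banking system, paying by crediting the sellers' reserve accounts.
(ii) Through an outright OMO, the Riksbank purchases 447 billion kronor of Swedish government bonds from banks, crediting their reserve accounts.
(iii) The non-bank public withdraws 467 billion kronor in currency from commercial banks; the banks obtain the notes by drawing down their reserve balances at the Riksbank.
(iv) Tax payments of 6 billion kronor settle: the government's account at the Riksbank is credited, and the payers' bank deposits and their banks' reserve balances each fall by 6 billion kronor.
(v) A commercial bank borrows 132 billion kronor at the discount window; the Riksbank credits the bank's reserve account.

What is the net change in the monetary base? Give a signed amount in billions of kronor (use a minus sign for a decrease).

OMO purchase (from banks) 464.5 billion kronor: Riksbank balance sheet expands → +464.5B.
OMO purchase (from banks) 447 billion kronor: Riksbank balance sheet expands → +447B.
Currency withdrawal 467 billion kronor: just a shift between currency and reserves — both are base money → 0.
Government account inflow 6 billion kronor: reserves shift to a non-base liability → −6B.
Discount-window loan 132 billion kronor: Riksbank balance sheet expands → +132B.
Net: 464.5 + 447 + 0 − 6 + 132 = +1037.5 billion.

+1037.5 billion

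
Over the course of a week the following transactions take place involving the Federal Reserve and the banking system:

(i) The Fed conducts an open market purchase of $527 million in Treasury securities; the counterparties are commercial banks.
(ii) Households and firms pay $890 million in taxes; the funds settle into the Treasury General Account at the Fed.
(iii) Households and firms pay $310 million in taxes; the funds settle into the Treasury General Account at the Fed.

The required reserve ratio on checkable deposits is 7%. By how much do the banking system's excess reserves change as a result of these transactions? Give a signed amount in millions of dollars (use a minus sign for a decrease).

-$589 million

OMO purchase (from banks) $527 million: reserves +$527M, deposits 0.
Government account inflow $890 million: reserves −$890M, deposits −$890M.
Government account inflow $310 million: reserves −$310M, deposits −$310M.
Totals: Δreserves = −$673M, Δdeposits = −$1200M.
Δrequired reserves = 7% × −$1200M = −$84M.
Δexcess reserves = Δreserves − Δrequired = −$673M − (−$84M) = -$589 million.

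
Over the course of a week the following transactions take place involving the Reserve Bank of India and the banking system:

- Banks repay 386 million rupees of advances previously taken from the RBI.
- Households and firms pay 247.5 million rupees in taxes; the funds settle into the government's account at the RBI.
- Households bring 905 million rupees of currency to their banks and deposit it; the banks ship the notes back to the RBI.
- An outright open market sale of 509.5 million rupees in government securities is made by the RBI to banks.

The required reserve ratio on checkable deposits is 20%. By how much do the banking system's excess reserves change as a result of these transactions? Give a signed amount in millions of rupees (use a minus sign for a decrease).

-369.5 million

Discount-window repayment 386 million rupees: reserves −386M, deposits 0.
Government account inflow 247.5 million rupees: reserves −247.5M, deposits −247.5M.
Currency deposit 905 million rupees: reserves +905M, deposits +905M.
OMO sale (to banks) 509.5 million rupees: reserves −509.5M, deposits 0.
Totals: Δreserves = −238M, Δdeposits = +657.5M.
Δrequired reserves = 20% × +657.5M = +131.5M.
Δexcess reserves = Δreserves − Δrequired = −238M − (+131.5M) = -369.5 million.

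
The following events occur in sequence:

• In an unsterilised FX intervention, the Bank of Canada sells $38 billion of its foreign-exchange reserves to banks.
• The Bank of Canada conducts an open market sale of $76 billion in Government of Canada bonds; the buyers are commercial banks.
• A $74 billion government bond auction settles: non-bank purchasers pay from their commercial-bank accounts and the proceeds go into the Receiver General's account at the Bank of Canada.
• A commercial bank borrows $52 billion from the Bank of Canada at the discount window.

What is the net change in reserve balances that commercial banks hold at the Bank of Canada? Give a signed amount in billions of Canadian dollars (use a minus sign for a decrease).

Bank of Canada balance sheet:
  Assets:      Securities −$76B, Loans to banks +$52B, Foreign assets −$38B
  Liabilities: Bank reserves −$136B, Government deposits +$74B
Commercial banking system:
  Assets:      Reserves at CB −$136B, Securities +$76B, Foreign assets +$38B
  Liabilities: Checkable deposits −$74B, Borrowings from CB +$52B
So the change in reserve balances that commercial banks hold at the Bank of Canada is -$136 billion.

-$136 billion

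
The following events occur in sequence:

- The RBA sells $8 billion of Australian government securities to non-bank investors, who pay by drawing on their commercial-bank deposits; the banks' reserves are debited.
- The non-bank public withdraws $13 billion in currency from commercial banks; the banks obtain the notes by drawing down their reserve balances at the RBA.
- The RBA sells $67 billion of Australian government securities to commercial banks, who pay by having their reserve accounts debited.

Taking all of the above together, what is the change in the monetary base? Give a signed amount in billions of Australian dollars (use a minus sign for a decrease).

Asset sale (to non-banks) $8 billion: RBA balance sheet contracts → −$8B.
Currency withdrawal $13 billion: just a shift between currency and reserves — both are base money → 0.
OMO sale (to banks) $67 billion: RBA balance sheet contracts → −$67B.
Net: −8 + 0 − 67 = -$75 billion.

-$75 billion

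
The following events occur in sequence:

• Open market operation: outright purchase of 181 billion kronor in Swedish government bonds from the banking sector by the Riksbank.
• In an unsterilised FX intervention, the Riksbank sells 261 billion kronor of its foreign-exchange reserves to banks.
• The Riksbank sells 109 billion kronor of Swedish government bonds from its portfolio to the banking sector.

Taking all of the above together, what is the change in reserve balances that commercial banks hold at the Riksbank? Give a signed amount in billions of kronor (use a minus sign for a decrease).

-189 billion

Riksbank balance sheet:
  Assets:      Securities +72B, Foreign assets −261B
  Liabilities: Bank reserves −189B
Commercial banking system:
  Assets:      Reserves at CB −189B, Securities −72B, Foreign assets +261B
  Liabilities: no change
So the change in reserve balances that commercial banks hold at the Riksbank is -189 billion.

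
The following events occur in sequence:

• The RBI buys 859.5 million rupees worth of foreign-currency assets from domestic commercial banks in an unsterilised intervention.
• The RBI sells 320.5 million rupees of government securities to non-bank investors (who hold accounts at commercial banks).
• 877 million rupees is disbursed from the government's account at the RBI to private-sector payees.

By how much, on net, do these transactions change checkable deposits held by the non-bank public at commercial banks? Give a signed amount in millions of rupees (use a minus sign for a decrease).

FX purchase 859.5 million rupees: the counterparty is a bank, so public deposits are unchanged → 0.
Asset sale (to non-banks) 320.5 million rupees: non-bank counterparties' bank balances fall → −320.5M.
Government spending 877 million rupees: non-bank counterparties' bank balances rise → +877M.
Net: 0 − 320.5 + 877 = +556.5 million.

+556.5 million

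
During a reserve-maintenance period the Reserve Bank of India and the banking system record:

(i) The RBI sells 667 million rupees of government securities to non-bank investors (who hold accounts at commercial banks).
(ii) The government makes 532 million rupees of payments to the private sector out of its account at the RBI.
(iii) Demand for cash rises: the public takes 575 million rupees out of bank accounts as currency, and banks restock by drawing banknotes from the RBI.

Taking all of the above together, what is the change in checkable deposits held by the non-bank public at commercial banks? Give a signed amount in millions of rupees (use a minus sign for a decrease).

-710 million

RBI balance sheet:
  Assets:      Securities −667M
  Liabilities: Bank reserves −710M, Currency in circulation +575M, Government deposits −532M
Commercial banking system:
  Assets:      Reserves at CB −710M
  Liabilities: Checkable deposits −710M
So the change in checkable deposits held by the non-bank public at commercial banks is -710 million.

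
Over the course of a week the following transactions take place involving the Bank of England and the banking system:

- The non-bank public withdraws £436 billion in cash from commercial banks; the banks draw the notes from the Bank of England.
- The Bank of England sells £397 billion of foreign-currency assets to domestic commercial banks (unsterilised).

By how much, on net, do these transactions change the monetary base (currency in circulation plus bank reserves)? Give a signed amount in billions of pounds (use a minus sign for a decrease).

Bank of England balance sheet:
  Assets:      Foreign assets −£397B
  Liabilities: Bank reserves −£833B, Currency in circulation +£436B
Monetary base = currency + reserves: +£436B + (−£833B) = -£397 billion.

-£397 billion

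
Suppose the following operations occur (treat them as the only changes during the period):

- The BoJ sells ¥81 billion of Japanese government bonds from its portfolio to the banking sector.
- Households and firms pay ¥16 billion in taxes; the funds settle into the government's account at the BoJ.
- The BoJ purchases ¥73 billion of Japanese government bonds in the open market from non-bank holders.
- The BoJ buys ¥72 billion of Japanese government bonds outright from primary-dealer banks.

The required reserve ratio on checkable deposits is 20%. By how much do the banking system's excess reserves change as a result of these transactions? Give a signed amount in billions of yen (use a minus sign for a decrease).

OMO sale (to banks) ¥81 billion: reserves −¥81B, deposits 0.
Government account inflow ¥16 billion: reserves −¥16B, deposits −¥16B.
Asset purchase (from non-banks) ¥73 billion: reserves +¥73B, deposits +¥73B.
OMO purchase (from banks) ¥72 billion: reserves +¥72B, deposits 0.
Totals: Δreserves = +¥48B, Δdeposits = +¥57B.
Δrequired reserves = 20% × +¥57B = +¥11.4B.
Δexcess reserves = Δreserves − Δrequired = +¥48B − (+¥11.4B) = +¥36.6 billion.

+¥36.6 billion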